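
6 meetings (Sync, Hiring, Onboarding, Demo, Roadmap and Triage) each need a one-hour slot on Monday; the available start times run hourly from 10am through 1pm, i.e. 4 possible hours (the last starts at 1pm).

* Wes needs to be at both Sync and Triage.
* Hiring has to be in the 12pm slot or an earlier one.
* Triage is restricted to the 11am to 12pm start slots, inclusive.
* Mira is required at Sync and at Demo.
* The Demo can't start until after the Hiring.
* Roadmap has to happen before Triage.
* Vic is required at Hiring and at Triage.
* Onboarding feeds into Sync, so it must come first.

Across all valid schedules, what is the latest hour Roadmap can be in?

Downstream work caps Roadmap at 11am.
Roadmap at 11am is achievable: Triage -> 12pm; Demo -> 12pm; Sync -> 11am; Hiring -> 10am; Roadmap -> 11am; Onboarding -> 10am.

11am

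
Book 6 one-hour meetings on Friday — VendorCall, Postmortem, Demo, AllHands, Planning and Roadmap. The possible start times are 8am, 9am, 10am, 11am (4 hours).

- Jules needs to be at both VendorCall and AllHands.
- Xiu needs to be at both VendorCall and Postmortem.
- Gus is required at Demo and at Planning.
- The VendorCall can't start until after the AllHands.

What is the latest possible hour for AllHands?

Downstream work caps AllHands at 10am.
AllHands at 10am is achievable: Planning in 9am; Demo in 8am; Roadmap in 8am; Postmortem in 8am; VendorCall in 11am; AllHands in 10am.

10am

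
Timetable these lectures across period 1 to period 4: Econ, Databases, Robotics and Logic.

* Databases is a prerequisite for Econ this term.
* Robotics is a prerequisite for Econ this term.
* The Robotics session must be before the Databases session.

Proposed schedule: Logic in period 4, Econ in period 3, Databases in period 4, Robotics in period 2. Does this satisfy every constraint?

Invalid. Databases is a prerequisite for Econ this term.

The Robotics session must be before the Databases session — holds.
Databases is a prerequisite for Econ this term — violated.
Robotics is a prerequisite for Econ this term — holds.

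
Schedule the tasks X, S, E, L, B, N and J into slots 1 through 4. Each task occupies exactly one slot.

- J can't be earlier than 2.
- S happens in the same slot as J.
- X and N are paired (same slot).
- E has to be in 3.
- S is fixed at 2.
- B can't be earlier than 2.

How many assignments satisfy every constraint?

48

Splitting on X: it can be 1 (12), 2 (12), 3 (12), 4 (12). Listing each branch's schedules as (S, E, L, B, N, J):
X=1: (2,3,1,2,1,2) (2,3,1,3,1,2) (2,3,1,4,1,2) (2,3,2,2,1,2) (2,3,2,3,1,2) (2,3,2,4,1,2) (2,3,3,2,1,2) (2,3,3,3,1,2) (2,3,3,4,1,2) (2,3,4,2,1,2) (2,3,4,3,1,2) (2,3,4,4,1,2) — 12.
X=2: (2,3,1,2,2,2) (2,3,1,3,2,2) (2,3,1,4,2,2) (2,3,2,2,2,2) (2,3,2,3,2,2) (2,3,2,4,2,2) (2,3,3,2,2,2) (2,3,3,3,2,2) (2,3,3,4,2,2) (2,3,4,2,2,2) (2,3,4,3,2,2) (2,3,4,4,2,2) — 12.
X=3: (2,3,1,2,3,2) (2,3,1,3,3,2) (2,3,1,4,3,2) (2,3,2,2,3,2) (2,3,2,3,3,2) (2,3,2,4,3,2) (2,3,3,2,3,2) (2,3,3,3,3,2) (2,3,3,4,3,2) (2,3,4,2,3,2) (2,3,4,3,3,2) (2,3,4,4,3,2) — 12.
X=4: (2,3,1,2,4,2) (2,3,1,3,4,2) (2,3,1,4,4,2) (2,3,2,2,4,2) (2,3,2,3,4,2) (2,3,2,4,4,2) (2,3,3,2,4,2) (2,3,3,3,4,2) (2,3,3,4,4,2) (2,3,4,2,4,2) (2,3,4,3,4,2) (2,3,4,4,4,2) — 12.
Summing: 12 + 12 + 12 + 12 = 48.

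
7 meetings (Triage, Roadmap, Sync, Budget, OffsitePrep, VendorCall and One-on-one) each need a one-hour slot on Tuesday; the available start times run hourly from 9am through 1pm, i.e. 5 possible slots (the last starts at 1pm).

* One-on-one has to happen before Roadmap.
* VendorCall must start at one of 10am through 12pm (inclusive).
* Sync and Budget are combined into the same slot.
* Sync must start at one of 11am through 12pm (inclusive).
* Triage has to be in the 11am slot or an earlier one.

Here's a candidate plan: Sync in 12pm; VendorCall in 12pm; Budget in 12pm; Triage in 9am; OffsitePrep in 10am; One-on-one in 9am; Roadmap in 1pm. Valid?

VendorCall must start at one of 10am through 12pm (inclusive) — holds.
One-on-one has to happen before Roadmap — holds.
Triage has to be in the 11am slot or an earlier one — holds.
Sync and Budget are combined into the same slot — holds.
Sync must start at one of 11am through 12pm (inclusive) — holds.

Yes, all constraints hold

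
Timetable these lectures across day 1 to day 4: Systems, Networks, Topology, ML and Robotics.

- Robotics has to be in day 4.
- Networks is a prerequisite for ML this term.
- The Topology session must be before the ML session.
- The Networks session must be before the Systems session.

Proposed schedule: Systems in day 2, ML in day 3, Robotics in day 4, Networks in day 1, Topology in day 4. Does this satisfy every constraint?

Invalid. The Topology session must be before the ML session.

Robotics has to be in day 4 — holds.
The Topology session must be before the ML session — violated.
The Networks session must be before the Systems session — holds.
Networks is a prerequisite for ML this term — holds.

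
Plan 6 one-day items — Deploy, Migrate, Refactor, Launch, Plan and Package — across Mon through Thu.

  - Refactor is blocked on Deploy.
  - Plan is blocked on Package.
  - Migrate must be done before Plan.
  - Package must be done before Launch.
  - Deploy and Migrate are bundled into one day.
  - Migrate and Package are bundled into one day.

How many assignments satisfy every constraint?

Splitting on Deploy: it can be Mon (27), Tue (8), Wed (1). Listing each branch's schedules as (Migrate, Refactor, Launch, Plan, Package):
Deploy=Mon: (Mon,Tue,Tue,Tue,Mon) (Mon,Tue,Tue,Wed,Mon) (Mon,Tue,Tue,Thu,Mon) (Mon,Tue,Wed,Tue,Mon) (Mon,Tue,Wed,Wed,Mon) (Mon,Tue,Wed,Thu,Mon) (Mon,Tue,Thu,Tue,Mon) (Mon,Tue,Thu,Wed,Mon) (Mon,Tue,Thu,Thu,Mon) (Mon,Wed,Tue,Tue,Mon) (Mon,Wed,Tue,Wed,Mon) (Mon,Wed,Tue,Thu,Mon) (Mon,Wed,Wed,Tue,Mon) (Mon,Wed,Wed,Wed,Mon) (Mon,Wed,Wed,Thu,Mon) (Mon,Wed,Thu,Tue,Mon) (Mon,Wed,Thu,Wed,Mon) (Mon,Wed,Thu,Thu,Mon) (Mon,Thu,Tue,Tue,Mon) (Mon,Thu,Tue,Wed,Mon) (Mon,Thu,Tue,Thu,Mon) (Mon,Thu,Wed,Tue,Mon) (Mon,Thu,Wed,Wed,Mon) (Mon,Thu,Wed,Thu,Mon) (Mon,Thu,Thu,Tue,Mon) (Mon,Thu,Thu,Wed,Mon) (Mon,Thu,Thu,Thu,Mon) — 27.
Deploy=Tue: (Tue,Wed,Wed,Wed,Tue) (Tue,Wed,Wed,Thu,Tue) (Tue,Wed,Thu,Wed,Tue) (Tue,Wed,Thu,Thu,Tue) (Tue,Thu,Wed,Wed,Tue) (Tue,Thu,Wed,Thu,Tue) (Tue,Thu,Thu,Wed,Tue) (Tue,Thu,Thu,Thu,Tue) — 8.
Deploy=Wed: (Wed,Thu,Thu,Thu,Wed) — 1.
Summing: 27 + 8 + 1 = 36.

36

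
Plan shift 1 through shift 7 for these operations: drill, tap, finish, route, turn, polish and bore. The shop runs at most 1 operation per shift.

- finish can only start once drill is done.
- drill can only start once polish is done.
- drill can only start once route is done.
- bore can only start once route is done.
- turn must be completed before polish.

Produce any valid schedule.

polish=shift 3, route=shift 1, bore=shift 6, turn=shift 2, drill=shift 4, tap=shift 7, finish=shift 5

Checking: polish(shift 3) before drill(shift 4); route(shift 1) before drill(shift 4); turn(shift 2) before polish(shift 3); drill(shift 4) before finish(shift 5); route(shift 1) before bore(shift 6); max 1 per shift (cap 1).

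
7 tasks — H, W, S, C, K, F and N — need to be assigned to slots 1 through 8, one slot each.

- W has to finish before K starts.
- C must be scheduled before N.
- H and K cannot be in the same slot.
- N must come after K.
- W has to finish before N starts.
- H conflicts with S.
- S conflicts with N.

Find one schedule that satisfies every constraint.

W -> 1; K -> 2; S -> 2; F -> 1; H -> 1; N -> 3; C -> 1

Checking: C(1) before N(3); W(1) before K(2); K(2) before N(3); W(1) before N(3); S(2) != N(3); H(1) != K(2); H(1) != S(2).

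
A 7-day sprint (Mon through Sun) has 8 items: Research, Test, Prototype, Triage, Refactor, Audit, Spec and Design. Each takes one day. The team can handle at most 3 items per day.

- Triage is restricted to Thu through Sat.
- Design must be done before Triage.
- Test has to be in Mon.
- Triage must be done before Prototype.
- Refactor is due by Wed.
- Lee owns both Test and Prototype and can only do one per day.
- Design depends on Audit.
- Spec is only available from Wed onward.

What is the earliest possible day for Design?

Tue

Precedence pushes Design to at least Tue; downstream work caps Design at Fri.
Design at Tue is achievable: Triage in Thu; Refactor in Mon; Test in Mon; Spec in Wed; Audit in Mon; Prototype in Fri; Design in Tue; Research in Tue.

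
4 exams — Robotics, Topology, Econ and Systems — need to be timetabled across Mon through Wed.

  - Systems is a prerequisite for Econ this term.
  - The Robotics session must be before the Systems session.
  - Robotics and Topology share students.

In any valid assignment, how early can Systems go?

Tue

Precedence pushes Systems to at least Tue; downstream work caps Systems at Tue.
Systems at Tue is achievable: Econ -> Wed, Topology -> Tue, Robotics -> Mon, Systems -> Tue.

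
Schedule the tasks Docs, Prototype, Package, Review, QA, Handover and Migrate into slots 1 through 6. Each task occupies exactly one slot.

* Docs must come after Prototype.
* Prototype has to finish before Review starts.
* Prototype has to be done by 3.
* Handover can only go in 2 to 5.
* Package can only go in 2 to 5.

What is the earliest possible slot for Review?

Precedence pushes Review to at least 2.
Review at 2 is achievable: Migrate -> 1; Docs -> 2; Package -> 2; Handover -> 2; QA -> 1; Prototype -> 1; Review -> 2.

2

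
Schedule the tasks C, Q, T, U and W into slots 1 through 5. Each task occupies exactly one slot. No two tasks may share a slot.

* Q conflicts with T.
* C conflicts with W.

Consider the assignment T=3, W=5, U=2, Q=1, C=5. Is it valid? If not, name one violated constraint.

No. C conflicts with W is not satisfied.

C conflicts with W — violated.
No two tasks may share a slot — violated.
Q conflicts with T — holds.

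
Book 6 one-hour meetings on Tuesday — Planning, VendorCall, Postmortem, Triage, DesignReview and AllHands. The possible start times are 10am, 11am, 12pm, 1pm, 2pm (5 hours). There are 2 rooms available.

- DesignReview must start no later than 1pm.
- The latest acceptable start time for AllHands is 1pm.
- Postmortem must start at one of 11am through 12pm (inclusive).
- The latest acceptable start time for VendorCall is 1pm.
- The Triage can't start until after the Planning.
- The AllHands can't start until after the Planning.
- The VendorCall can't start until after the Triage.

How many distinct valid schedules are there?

44

Splitting on Planning: it can be 10am (38), 11am (6). Listing each branch's schedules as (VendorCall, Postmortem, Triage, DesignReview, AllHands):
Planning=10am: (12pm,11am,11am,10am,12pm) (12pm,11am,11am,10am,1pm) (12pm,11am,11am,12pm,1pm) (12pm,11am,11am,1pm,12pm) (12pm,11am,11am,1pm,1pm) (12pm,12pm,11am,10am,11am) (12pm,12pm,11am,10am,1pm) (12pm,12pm,11am,11am,1pm) (12pm,12pm,11am,1pm,11am) (12pm,12pm,11am,1pm,1pm) (1pm,11am,11am,10am,12pm) (1pm,11am,11am,10am,1pm) (1pm,11am,11am,12pm,12pm) (1pm,11am,11am,12pm,1pm) (1pm,11am,11am,1pm,12pm) (1pm,11am,12pm,10am,11am) (1pm,11am,12pm,10am,12pm) (1pm,11am,12pm,10am,1pm) (1pm,11am,12pm,11am,12pm) (1pm,11am,12pm,11am,1pm) (1pm,11am,12pm,12pm,11am) (1pm,11am,12pm,12pm,1pm) (1pm,11am,12pm,1pm,11am) (1pm,11am,12pm,1pm,12pm) (1pm,12pm,11am,10am,11am) (1pm,12pm,11am,10am,12pm) (1pm,12pm,11am,10am,1pm) (1pm,12pm,11am,11am,12pm) (1pm,12pm,11am,11am,1pm) (1pm,12pm,11am,12pm,11am) (1pm,12pm,11am,12pm,1pm) (1pm,12pm,11am,1pm,11am) (1pm,12pm,11am,1pm,12pm) (1pm,12pm,12pm,10am,11am) (1pm,12pm,12pm,10am,1pm) (1pm,12pm,12pm,11am,11am) (1pm,12pm,12pm,11am,1pm) (1pm,12pm,12pm,1pm,11am) — 38.
Planning=11am: (1pm,11am,12pm,10am,12pm) (1pm,11am,12pm,10am,1pm) (1pm,11am,12pm,12pm,1pm) (1pm,11am,12pm,1pm,12pm) (1pm,12pm,12pm,10am,1pm) (1pm,12pm,12pm,11am,1pm) — 6.
Summing: 38 + 6 = 44.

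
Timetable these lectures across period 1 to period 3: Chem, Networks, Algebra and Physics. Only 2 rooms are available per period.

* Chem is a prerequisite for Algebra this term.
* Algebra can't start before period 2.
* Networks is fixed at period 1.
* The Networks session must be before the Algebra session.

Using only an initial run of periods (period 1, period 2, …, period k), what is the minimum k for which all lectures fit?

The precedence chain requires at least 2 distinct periods.
With at most 2 per period and 4 lectures, at least 2 periods are needed.
2 works (last occupied period: period 2): for example Physics -> period 2, Algebra -> period 2, Networks -> period 1, Chem -> period 1.

2 periods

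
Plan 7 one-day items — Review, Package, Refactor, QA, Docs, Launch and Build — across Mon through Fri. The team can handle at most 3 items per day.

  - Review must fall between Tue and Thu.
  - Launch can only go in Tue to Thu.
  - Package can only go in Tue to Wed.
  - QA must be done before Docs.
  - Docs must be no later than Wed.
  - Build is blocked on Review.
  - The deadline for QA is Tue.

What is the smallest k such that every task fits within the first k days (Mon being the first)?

The precedence chain requires at least 2 distinct days.
With at most 3 per day and 7 tasks, at least 3 days are needed.
Propagating the time windows through the other constraints, Build can't land before Wed — that is day 3 counting from Mon — so the schedule must run through at least 3 days.
3 works (last occupied day: Wed): for example Review -> Tue, Refactor -> Mon, Docs -> Wed, QA -> Mon, Launch -> Tue, Build -> Wed, Package -> Tue.

3 days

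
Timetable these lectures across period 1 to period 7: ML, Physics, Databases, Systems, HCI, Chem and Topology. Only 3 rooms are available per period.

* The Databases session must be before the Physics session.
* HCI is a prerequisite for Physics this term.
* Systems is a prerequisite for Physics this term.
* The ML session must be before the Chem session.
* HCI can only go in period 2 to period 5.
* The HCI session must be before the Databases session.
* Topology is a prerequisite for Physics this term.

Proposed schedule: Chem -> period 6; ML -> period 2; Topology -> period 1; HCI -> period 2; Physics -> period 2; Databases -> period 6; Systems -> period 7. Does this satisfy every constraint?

Invalid. Systems is a prerequisite for Physics this term.

Systems is a prerequisite for Physics this term — violated.
Only 3 rooms are available per period — holds.
HCI is a prerequisite for Physics this term — violated.
The HCI session must be before the Databases session — holds.
The Databases session must be before the Physics session — violated.
Topology is a prerequisite for Physics this term — holds.
The ML session must be before the Chem session — holds.
HCI can only go in period 2 to period 5 — holds.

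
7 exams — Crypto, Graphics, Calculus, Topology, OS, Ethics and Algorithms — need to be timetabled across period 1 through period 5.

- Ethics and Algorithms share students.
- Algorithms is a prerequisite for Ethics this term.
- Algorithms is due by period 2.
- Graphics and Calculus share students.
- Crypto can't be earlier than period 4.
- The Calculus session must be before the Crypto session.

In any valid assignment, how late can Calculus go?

period 4

Downstream work caps Calculus at period 4.
Calculus at period 4 is achievable: Topology -> period 1, Calculus -> period 4, Graphics -> period 1, Algorithms -> period 1, Crypto -> period 5, Ethics -> period 2, OS -> period 1.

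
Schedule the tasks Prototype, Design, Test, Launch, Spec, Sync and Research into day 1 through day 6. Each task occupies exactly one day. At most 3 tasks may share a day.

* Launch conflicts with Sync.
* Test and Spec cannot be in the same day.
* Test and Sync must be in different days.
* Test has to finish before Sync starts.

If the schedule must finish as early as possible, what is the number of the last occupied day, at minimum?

The precedence chain requires at least 2 distinct days.
With at most 3 per day and 7 tasks, at least 3 days are needed.
3 works (last occupied day: day 3): for example Launch -> day 3, Sync -> day 2, Prototype -> day 1, Research -> day 2, Spec -> day 2, Design -> day 1, Test -> day 1.

day 3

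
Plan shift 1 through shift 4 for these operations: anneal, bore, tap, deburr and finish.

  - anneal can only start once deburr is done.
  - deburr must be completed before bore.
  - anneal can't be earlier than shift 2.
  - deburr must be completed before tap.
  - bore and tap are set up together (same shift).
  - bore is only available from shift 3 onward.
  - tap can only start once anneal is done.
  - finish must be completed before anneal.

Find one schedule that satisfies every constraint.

deburr -> shift 1, tap -> shift 3, bore -> shift 3, finish -> shift 1, anneal -> shift 2

Checking: finish(shift 1) before anneal(shift 2); deburr(shift 1) before bore(shift 3); anneal(shift 2) before tap(shift 3); deburr(shift 1) before anneal(shift 2); deburr(shift 1) before tap(shift 3); bore = tap = shift 3; anneal=shift 2 in [shift 2,shift 4]; bore=shift 3 in [shift 3,shift 4].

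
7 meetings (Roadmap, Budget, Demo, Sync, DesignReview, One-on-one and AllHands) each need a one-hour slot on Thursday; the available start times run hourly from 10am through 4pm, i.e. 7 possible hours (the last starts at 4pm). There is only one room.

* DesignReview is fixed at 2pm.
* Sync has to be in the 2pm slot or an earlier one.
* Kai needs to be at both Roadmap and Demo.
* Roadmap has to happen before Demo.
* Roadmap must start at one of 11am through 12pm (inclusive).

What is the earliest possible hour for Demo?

Precedence pushes Demo to at least 12pm.
Demo at 12pm is achievable: AllHands in 4pm; One-on-one in 3pm; Budget in 1pm; DesignReview in 2pm; Roadmap in 11am; Sync in 10am; Demo in 12pm.

12pm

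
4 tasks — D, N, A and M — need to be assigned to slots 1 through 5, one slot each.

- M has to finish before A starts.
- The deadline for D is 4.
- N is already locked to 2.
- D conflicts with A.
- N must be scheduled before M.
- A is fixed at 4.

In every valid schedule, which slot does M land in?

N is fixed at 2 and must come before M, so M is at least 3.
A is fixed at 4 and must come after M, so M is at most 3.
So M must be 3.

3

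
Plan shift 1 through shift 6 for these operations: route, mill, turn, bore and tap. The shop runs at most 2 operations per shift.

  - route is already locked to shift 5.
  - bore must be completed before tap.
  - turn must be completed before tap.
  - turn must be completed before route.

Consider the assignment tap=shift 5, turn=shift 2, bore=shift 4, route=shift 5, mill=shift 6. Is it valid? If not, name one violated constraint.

The shop runs at most 2 operations per shift — holds.
bore must be completed before tap — holds.
route is already locked to shift 5 — holds.
turn must be completed before tap — holds.
turn must be completed before route — holds.

Yes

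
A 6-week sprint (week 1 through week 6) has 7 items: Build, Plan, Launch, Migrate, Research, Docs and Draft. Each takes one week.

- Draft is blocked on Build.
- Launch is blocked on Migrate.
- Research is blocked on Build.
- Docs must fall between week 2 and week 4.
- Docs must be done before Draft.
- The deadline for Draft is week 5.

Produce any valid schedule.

Docs in week 2, Launch in week 2, Migrate in week 1, Build in week 1, Draft in week 3, Plan in week 1, Research in week 2

Checking: Migrate(week 1) before Launch(week 2); Build(week 1) before Research(week 2); Build(week 1) before Draft(week 3); Docs(week 2) before Draft(week 3); Draft=week 3 in [week 1,week 5]; Docs=week 2 in [week 2,week 4].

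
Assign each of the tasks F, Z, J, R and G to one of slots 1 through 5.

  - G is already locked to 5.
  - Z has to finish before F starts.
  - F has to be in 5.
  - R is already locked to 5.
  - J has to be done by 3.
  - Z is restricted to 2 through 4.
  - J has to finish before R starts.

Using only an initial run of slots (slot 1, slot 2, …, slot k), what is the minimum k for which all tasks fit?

5

The precedence chain requires at least 2 distinct slots.
F can't be placed before 5, so the schedule must run through at least slot 5.
5 works (last occupied slot: 5): for example J in 1; G in 5; Z in 2; F in 5; R in 5.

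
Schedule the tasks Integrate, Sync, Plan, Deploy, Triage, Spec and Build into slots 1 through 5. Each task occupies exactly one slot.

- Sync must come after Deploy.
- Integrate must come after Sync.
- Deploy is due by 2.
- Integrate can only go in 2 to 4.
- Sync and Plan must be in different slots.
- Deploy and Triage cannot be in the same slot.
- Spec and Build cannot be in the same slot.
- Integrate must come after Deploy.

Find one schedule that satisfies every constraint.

Triage=2; Integrate=3; Build=2; Sync=2; Plan=1; Spec=1; Deploy=1

Checking: Deploy(1) before Sync(2); Sync(2) before Integrate(3); Deploy(1) before Integrate(3); Sync(2) != Plan(1); Deploy(1) != Triage(2); Spec(1) != Build(2); Deploy=1 in [1,2]; Integrate=3 in [2,4].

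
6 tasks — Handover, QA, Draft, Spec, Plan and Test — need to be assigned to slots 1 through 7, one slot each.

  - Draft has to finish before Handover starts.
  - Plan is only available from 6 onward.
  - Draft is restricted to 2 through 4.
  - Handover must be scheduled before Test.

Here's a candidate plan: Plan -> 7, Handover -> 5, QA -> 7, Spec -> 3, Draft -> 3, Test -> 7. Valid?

Yes, all constraints hold

Handover must be scheduled before Test — holds.
Plan is only available from 6 onward — holds.
Draft has to finish before Handover starts — holds.
Draft is restricted to 2 through 4 — holds.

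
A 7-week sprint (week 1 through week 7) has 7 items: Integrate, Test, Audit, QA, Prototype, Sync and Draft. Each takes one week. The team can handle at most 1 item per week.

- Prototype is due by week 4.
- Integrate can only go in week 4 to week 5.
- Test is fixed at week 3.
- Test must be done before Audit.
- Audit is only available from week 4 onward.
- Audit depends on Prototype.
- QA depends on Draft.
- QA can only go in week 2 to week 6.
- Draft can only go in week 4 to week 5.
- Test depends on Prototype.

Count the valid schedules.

4

Enumerating: Prototype=week 1, Test=week 3, QA=week 6, Draft=week 4, Sync=week 2, Integrate=week 5, Audit=week 7 | Integrate in week 5, Audit in week 7, Prototype in week 2, Sync in week 1, Draft in week 4, Test in week 3, QA in week 6 | Test=week 3, Sync=week 2, Draft=week 5, Audit=week 7, Prototype=week 1, Integrate=week 4, QA=week 6 | Sync -> week 1, Draft -> week 5, Test -> week 3, Prototype -> week 2, QA -> week 6, Audit -> week 7, Integrate -> week 4.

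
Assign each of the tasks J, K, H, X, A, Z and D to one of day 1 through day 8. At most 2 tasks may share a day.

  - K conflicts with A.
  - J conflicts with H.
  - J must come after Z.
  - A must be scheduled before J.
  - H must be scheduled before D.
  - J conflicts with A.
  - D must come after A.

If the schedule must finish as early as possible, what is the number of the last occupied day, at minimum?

The precedence chain requires at least 2 distinct days.
With at most 2 per day and 7 tasks, at least 4 days are needed.
4 works (last occupied day: day 4): for example A in day 1; K in day 2; X in day 3; Z in day 1; H in day 3; J in day 2; D in day 4.

4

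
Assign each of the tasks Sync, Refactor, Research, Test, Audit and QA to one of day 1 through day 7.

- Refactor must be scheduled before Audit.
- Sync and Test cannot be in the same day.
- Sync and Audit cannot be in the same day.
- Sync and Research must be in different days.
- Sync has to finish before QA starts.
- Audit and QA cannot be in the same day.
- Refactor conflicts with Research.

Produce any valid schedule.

Test in day 2, Sync in day 1, Research in day 2, QA in day 3, Refactor in day 1, Audit in day 2

Checking: Sync(day 1) before QA(day 3); Refactor(day 1) before Audit(day 2); Sync(day 1) != Audit(day 2); Audit(day 2) != QA(day 3); Refactor(day 1) != Research(day 2); Sync(day 1) != Research(day 2); Sync(day 1) != Test(day 2).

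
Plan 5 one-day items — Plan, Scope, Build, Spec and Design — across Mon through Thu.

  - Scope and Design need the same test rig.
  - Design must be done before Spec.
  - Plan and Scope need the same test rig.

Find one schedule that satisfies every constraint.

Design -> Mon; Plan -> Mon; Scope -> Tue; Build -> Mon; Spec -> Tue

Checking: Design(Mon) before Spec(Tue); Scope(Tue) != Design(Mon); Plan(Mon) != Scope(Tue).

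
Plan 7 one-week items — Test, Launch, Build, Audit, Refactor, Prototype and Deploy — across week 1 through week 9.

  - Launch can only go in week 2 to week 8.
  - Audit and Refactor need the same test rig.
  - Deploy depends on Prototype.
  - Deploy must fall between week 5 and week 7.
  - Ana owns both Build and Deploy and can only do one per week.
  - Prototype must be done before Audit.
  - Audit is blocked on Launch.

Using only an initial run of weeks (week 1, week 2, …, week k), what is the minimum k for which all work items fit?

The precedence chain requires at least 2 distinct weeks.
Deploy can't be placed before week 5, so the schedule must run through at least week 5.
5 works (last occupied week: week 5): for example Launch in week 2, Test in week 1, Build in week 1, Audit in week 3, Refactor in week 1, Deploy in week 5, Prototype in week 1.

5 weeks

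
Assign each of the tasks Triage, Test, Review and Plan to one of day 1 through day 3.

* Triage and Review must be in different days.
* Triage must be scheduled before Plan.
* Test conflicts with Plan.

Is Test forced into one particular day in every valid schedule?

No

Test can be day 1 (e.g. Triage in day 1; Test in day 1; Plan in day 2; Review in day 2) or day 2 (e.g. Plan=day 3, Review=day 2, Triage=day 1, Test=day 2).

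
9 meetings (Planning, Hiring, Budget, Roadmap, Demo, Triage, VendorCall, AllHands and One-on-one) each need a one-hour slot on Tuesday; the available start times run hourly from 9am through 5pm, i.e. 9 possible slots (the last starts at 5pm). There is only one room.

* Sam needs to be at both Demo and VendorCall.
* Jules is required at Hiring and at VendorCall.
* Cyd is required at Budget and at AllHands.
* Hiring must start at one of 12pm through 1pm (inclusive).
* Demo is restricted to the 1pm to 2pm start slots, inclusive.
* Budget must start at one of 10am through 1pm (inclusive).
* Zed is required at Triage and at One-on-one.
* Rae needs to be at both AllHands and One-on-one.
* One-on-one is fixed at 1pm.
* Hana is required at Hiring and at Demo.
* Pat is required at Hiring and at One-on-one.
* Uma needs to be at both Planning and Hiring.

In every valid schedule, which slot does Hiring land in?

12pm

Hiring's window is 12pm–1pm.
One-on-one is fixed at 1pm, and Hiring can't share a slot with One-on-one.
So Hiring must be 12pm.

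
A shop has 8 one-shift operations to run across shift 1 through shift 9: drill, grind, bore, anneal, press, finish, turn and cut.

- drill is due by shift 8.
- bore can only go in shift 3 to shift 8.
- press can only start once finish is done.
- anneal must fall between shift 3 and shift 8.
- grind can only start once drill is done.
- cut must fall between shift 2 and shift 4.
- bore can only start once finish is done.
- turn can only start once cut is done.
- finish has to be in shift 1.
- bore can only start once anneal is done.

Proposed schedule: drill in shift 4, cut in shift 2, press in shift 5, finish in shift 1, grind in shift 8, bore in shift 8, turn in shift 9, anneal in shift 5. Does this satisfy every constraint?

Yes

grind can only start once drill is done — holds.
bore can only start once anneal is done — holds.
anneal must fall between shift 3 and shift 8 — holds.
turn can only start once cut is done — holds.
bore can only start once finish is done — holds.
press can only start once finish is done — holds.
bore can only go in shift 3 to shift 8 — holds.
drill is due by shift 8 — holds.
finish has to be in shift 1 — holds.
cut must fall between shift 2 and shift 4 — holds.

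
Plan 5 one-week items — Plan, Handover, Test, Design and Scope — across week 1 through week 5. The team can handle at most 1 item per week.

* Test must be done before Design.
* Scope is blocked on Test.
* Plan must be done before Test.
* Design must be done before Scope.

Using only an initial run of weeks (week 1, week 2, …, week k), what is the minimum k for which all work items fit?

5 weeks

The precedence chain requires at least 4 distinct weeks.
With at most 1 per week and 5 work items, at least 5 weeks are needed.
5 works (last occupied week: week 5): for example Scope in week 4, Test in week 2, Design in week 3, Handover in week 5, Plan in week 1.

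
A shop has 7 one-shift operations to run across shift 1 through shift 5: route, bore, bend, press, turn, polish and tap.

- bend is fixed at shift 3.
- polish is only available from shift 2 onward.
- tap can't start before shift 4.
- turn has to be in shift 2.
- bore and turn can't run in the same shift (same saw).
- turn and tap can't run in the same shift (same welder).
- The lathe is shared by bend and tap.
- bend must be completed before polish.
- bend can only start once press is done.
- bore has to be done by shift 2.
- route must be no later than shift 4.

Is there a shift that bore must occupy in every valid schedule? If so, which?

shift 1

bore's window is shift 1–shift 2.
turn is fixed at shift 2, and bore can't share a shift with turn.
So bore must be shift 1.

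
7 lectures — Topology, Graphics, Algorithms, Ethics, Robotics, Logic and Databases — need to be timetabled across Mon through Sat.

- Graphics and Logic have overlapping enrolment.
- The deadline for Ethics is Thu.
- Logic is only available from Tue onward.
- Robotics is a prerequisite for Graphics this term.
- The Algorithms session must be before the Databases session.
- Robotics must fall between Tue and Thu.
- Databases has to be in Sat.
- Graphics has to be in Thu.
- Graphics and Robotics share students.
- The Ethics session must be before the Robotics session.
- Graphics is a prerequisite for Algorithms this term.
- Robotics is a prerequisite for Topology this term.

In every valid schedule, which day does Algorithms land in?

Graphics is fixed at Thu and must come before Algorithms, so Algorithms is at least Fri.
Databases is fixed at Sat and must come after Algorithms, so Algorithms is at most Fri.
So Algorithms must be Fri.

Fri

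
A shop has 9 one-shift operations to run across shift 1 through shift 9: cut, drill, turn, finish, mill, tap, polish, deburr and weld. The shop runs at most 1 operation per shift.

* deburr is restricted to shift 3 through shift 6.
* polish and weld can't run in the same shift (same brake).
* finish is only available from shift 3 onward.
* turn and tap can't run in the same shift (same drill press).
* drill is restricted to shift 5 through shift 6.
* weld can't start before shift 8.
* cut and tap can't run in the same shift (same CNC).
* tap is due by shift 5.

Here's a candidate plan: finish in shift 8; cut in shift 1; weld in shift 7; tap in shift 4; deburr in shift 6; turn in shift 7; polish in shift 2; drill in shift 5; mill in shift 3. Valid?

No. weld can't start before shift 8 is not satisfied.

drill is restricted to shift 5 through shift 6 — holds.
The shop runs at most 1 operation per shift — violated.
deburr is restricted to shift 3 through shift 6 — holds.
finish is only available from shift 3 onward — holds.
cut and tap can't run in the same shift (same CNC) — holds.
weld can't start before shift 8 — violated.
polish and weld can't run in the same shift (same brake) — holds.
tap is due by shift 5 — holds.
turn and tap can't run in the same shift (same drill press) — holds.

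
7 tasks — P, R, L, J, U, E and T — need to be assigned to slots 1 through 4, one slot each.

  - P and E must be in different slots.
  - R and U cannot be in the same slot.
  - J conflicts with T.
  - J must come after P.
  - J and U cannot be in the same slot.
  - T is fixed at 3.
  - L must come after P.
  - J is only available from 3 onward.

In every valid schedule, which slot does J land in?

J's window is 3–4.
T is fixed at 3, and J can't share a slot with T.
So J must be 4.

4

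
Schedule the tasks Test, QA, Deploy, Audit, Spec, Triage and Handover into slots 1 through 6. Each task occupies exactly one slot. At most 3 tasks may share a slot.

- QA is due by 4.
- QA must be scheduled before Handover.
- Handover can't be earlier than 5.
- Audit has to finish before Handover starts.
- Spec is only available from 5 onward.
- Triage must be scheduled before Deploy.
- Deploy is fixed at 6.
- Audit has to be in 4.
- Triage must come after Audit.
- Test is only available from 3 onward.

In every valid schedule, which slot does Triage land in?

5

Audit is fixed at 4 and must come before Triage, so Triage is at least 5.
Deploy is fixed at 6 and must come after Triage, so Triage is at most 5.
So Triage must be 5.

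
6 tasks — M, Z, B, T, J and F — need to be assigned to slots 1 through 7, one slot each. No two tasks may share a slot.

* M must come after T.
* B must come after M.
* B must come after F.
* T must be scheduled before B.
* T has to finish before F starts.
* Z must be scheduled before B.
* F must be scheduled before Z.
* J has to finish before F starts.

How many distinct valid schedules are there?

Splitting on M: it can be 2 (5), 3 (10), 4 (12), 5 (12), 6 (10). Listing each branch's schedules as (Z, B, T, J, F):
M=2: (5,6,1,3,4) (5,7,1,3,4) (6,7,1,3,4) (6,7,1,3,5) (6,7,1,4,5) — 5.
M=3: (5,6,1,2,4) (5,6,2,1,4) (5,7,1,2,4) (5,7,2,1,4) (6,7,1,2,4) (6,7,1,2,5) (6,7,1,4,5) (6,7,2,1,4) (6,7,2,1,5) (6,7,2,4,5) — 10.
M=4: (5,6,1,2,3) (5,6,2,1,3) (5,7,1,2,3) (5,7,2,1,3) (6,7,1,2,3) (6,7,1,2,5) (6,7,1,3,5) (6,7,2,1,3) (6,7,2,1,5) (6,7,2,3,5) (6,7,3,1,5) (6,7,3,2,5) — 12.
M=5: (4,6,1,2,3) (4,6,2,1,3) (4,7,1,2,3) (4,7,2,1,3) (6,7,1,2,3) (6,7,1,2,4) (6,7,1,3,4) (6,7,2,1,3) (6,7,2,1,4) (6,7,2,3,4) (6,7,3,1,4) (6,7,3,2,4) — 12.
M=6: (4,7,1,2,3) (4,7,2,1,3) (5,7,1,2,3) (5,7,1,2,4) (5,7,1,3,4) (5,7,2,1,3) (5,7,2,1,4) (5,7,2,3,4) (5,7,3,1,4) (5,7,3,2,4) — 10.
Summing: 5 + 10 + 12 + 12 + 10 = 49.

49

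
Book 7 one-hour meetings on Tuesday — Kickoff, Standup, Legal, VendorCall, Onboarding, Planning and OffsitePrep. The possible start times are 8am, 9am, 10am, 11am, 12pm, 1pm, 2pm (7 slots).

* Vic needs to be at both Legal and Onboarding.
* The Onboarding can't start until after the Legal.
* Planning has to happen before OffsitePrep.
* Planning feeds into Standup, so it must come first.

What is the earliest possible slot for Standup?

Precedence pushes Standup to at least 9am.
Standup at 9am is achievable: Onboarding=9am; VendorCall=8am; Planning=8am; Standup=9am; OffsitePrep=9am; Legal=8am; Kickoff=8am.

9am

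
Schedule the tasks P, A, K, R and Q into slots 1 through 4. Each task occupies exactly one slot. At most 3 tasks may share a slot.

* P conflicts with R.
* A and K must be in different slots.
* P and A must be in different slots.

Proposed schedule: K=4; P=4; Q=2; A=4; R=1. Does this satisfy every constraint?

P conflicts with R — holds.
A and K must be in different slots — violated.
P and A must be in different slots — violated.
At most 3 tasks may share a slot — holds.

Invalid. P and A must be in different slots.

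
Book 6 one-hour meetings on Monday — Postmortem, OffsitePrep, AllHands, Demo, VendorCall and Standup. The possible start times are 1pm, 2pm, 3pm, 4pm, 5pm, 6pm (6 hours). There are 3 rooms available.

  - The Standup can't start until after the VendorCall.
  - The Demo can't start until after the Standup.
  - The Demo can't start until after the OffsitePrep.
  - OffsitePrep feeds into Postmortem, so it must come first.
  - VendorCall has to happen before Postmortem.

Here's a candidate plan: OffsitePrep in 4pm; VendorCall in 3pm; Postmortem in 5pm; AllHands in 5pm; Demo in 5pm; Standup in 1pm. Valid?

There are 3 rooms available — holds.
OffsitePrep feeds into Postmortem, so it must come first — holds.
The Standup can't start until after the VendorCall — violated.
The Demo can't start until after the OffsitePrep — holds.
VendorCall has to happen before Postmortem — holds.
The Demo can't start until after the Standup — holds.

Invalid. The Standup can't start until after the VendorCall.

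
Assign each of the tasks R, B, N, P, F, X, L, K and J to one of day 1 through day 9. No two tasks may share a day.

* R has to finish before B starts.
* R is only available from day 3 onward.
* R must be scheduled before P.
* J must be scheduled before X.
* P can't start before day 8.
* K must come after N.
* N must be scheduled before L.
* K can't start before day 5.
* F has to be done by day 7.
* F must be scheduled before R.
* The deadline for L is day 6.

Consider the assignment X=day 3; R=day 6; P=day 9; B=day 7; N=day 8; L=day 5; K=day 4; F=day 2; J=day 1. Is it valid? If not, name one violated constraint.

No. K must come after N is not satisfied.

R is only available from day 3 onward — holds.
R must be scheduled before P — holds.
K can't start before day 5 — violated.
N must be scheduled before L — violated.
F must be scheduled before R — holds.
P can't start before day 8 — holds.
No two tasks may share a day — holds.
The deadline for L is day 6 — holds.
F has to be done by day 7 — holds.
J must be scheduled before X — holds.
R has to finish before B starts — holds.
K must come after N — violated.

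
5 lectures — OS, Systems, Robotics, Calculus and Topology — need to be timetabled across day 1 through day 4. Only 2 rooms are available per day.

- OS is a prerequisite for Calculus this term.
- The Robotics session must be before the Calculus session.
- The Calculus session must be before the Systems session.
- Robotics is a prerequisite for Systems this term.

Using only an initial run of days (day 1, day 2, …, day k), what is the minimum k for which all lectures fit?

3

The precedence chain requires at least 3 distinct days.
With at most 2 per day and 5 lectures, at least 3 days are needed.
3 works (last occupied day: day 3): for example Systems -> day 3; Robotics -> day 1; Topology -> day 2; Calculus -> day 2; OS -> day 1.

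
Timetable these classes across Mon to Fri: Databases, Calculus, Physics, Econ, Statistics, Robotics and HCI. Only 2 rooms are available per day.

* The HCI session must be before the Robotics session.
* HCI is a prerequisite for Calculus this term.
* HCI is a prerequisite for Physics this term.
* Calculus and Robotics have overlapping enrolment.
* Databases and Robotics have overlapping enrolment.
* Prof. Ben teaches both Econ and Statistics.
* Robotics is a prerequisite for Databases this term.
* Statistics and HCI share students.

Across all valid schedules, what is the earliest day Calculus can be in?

Precedence pushes Calculus to at least Tue.
Calculus at Tue is achievable: HCI=Mon; Econ=Mon; Statistics=Wed; Databases=Thu; Robotics=Wed; Calculus=Tue; Physics=Tue.

Tue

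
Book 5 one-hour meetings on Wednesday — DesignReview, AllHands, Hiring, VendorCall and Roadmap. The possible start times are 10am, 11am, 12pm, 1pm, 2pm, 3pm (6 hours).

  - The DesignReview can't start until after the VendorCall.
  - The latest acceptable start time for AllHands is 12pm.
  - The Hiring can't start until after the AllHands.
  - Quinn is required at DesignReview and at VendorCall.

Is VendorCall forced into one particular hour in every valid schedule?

VendorCall can be 10am (e.g. VendorCall=10am, AllHands=10am, Roadmap=10am, Hiring=11am, DesignReview=11am) or 11am (e.g. VendorCall -> 11am; AllHands -> 10am; DesignReview -> 12pm; Hiring -> 11am; Roadmap -> 10am).

No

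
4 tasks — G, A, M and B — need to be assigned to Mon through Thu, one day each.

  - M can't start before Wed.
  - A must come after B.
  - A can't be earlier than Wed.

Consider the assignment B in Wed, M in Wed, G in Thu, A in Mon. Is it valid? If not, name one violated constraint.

A can't be earlier than Wed — violated.
M can't start before Wed — holds.
A must come after B — violated.

No. A can't be earlier than Wed is not satisfied.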